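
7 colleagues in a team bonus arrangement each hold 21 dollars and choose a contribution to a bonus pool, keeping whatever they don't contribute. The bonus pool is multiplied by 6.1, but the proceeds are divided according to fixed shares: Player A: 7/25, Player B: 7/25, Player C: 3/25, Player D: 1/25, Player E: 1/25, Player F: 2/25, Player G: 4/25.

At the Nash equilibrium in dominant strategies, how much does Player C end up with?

Player j's private return per contributed unit is 6.1 × (j's share). Contributing is weakly dominant for j when that share is at least 1/6.1 = 0.1639, and contributing 0 is dominant otherwise.
The shares above 0.1639 belong to Player A and Player B, contributing 21 each; the remaining 5 contribute 0. Total contributed: 42.
Player C keeps 21 and receives 6.1 × 42 × 3/25 = 30.74 from the bonus pool, for a payoff of 51.74.

51.74 dollars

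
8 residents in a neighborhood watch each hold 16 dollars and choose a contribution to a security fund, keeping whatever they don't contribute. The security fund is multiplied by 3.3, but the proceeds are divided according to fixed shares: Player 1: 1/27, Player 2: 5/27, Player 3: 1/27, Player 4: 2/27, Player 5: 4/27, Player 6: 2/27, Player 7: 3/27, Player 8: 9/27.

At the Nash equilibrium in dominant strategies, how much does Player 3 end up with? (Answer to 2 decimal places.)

17.96 dollars

For player j, contributing a unit is worthwhile iff 3.3 × (j's share) ≥ 1, i.e. iff j's share is at least 0.3030.
The only share above 0.3030 is Player 8's 9/27, contributing 16; the remaining 7 contribute 0. Total contributed: 16.
Player 3 keeps 16 and receives 3.3 × 16 × 1/27 = 1.96 from the security fund, for a payoff of 17.96.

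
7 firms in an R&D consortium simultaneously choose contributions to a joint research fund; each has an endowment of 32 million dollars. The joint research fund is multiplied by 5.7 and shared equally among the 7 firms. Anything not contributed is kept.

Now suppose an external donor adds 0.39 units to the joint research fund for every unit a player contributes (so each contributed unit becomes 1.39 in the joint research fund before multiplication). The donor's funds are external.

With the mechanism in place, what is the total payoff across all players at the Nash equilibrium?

1774.75 million dollars

Under the mechanism each unit contributed yields 5.7 × 1.39 / 7 = 1.1319 back to its contributor per unit of net cost, which exceeds 1, making full contribution the dominant choice for everyone.
So the Nash equilibrium is full contribution by all 7; the group earns 5.7 × 1.39 × 224 = 1774.75.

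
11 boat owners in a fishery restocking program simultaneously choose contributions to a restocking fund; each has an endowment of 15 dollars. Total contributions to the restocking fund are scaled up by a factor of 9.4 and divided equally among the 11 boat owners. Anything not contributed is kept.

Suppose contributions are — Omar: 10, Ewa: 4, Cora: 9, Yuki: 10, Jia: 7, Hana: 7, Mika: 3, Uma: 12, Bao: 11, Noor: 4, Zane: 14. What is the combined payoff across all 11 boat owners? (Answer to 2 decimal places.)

Total contributed: 10 + 4 + 9 + 10 + 7 + 7 + 3 + 12 + 11 + 4 + 14 = 91; total kept: 11 × 15 − 91 = 74.
The restocking fund pays out 9.4 × 91 = 855.40 in aggregate.
Group total = 74 + 855.40 = 929.40.

929.40 dollars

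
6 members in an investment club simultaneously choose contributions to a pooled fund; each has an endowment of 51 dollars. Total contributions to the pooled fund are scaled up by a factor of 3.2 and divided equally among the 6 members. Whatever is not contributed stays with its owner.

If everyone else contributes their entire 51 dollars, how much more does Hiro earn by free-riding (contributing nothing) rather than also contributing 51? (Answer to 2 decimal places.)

Switching from a contribution of 51 to 0 lets Hiro keep an extra 51 dollars, but lowers the pooled fund by 51, which costs Hiro their own share of that drop: 3.2/6 × 51 = 27.20.
Net gain = 51 − 27.20 = 23.80. The private return per contributed unit (0.5333) is below 1, so free-riding is indeed the best response regardless of what the others do.

23.80 dollars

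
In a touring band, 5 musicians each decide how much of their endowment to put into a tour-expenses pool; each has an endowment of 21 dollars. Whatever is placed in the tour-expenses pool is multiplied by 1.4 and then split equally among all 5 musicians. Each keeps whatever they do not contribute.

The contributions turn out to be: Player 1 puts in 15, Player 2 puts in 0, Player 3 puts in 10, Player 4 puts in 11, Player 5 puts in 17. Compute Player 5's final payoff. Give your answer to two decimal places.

Total contributed: 15 + 0 + 10 + 11 + 17 = 53.
Each receives 1.4 × 53 / 5 = 14.84 from the tour-expenses pool.
Player 5 keeps 21 − 17 = 4, so Player 5's payoff is 4 + 14.84 = 18.84.

18.84 dollars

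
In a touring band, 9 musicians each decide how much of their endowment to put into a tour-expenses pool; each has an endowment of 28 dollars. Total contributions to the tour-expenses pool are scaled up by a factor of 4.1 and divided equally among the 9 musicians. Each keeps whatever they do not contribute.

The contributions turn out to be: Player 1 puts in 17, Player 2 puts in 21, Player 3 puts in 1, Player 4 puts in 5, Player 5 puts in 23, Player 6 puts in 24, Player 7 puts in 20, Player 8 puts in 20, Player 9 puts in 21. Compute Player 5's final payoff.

Total contributed: 17 + 21 + 1 + 5 + 23 + 24 + 20 + 20 + 21 = 152.
Each receives 4.1 × 152 / 9 = 69.24 from the tour-expenses pool.
Player 5 keeps 28 − 23 = 5, so Player 5's payoff is 5 + 69.24 = 74.24.

74.24 dollars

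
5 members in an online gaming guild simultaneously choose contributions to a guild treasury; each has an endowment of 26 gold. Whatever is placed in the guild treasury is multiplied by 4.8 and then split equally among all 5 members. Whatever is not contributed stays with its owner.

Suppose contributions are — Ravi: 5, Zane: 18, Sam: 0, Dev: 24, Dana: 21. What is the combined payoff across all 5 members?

Total contributed: 5 + 18 + 0 + 24 + 21 = 68; total kept: 5 × 26 − 68 = 62.
The guild treasury pays out 4.8 × 68 = 326.40 in aggregate.
Group total = 62 + 326.40 = 388.40.

388.40 gold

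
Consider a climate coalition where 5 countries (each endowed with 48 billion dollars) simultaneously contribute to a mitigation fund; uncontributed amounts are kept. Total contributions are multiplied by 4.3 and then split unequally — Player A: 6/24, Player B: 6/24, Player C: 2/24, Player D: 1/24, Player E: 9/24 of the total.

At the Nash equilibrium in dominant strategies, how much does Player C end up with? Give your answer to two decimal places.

For player j, contributing a unit is worthwhile iff 4.3 × (j's share) ≥ 1, i.e. iff j's share is at least 0.2326.
The shares above 0.2326 belong to Player A, Player B and Player E, contributing 48 each; the remaining 2 contribute 0. Total contributed: 144.
Player C keeps 48 and receives 4.3 × 144 × 2/24 = 51.60 from the mitigation fund, for a payoff of 99.60.

99.60 billion dollars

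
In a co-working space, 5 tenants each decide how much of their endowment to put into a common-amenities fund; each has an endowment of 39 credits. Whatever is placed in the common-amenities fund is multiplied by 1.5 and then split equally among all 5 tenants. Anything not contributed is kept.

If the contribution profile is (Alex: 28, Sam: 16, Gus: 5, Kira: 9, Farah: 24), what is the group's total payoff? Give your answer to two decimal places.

236.00 credits

Total contributed: 28 + 16 + 5 + 9 + 24 = 82; total kept: 5 × 39 − 82 = 113.
The common-amenities fund pays out 1.5 × 82 = 123.00 in aggregate.
Group total = 113 + 123.00 = 236.00.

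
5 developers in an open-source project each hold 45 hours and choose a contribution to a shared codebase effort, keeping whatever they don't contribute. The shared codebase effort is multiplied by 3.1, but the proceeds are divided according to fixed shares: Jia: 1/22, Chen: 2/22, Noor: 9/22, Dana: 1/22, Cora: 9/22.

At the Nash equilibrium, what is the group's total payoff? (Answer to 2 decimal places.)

Player j's private return per contributed unit is 3.1 × (j's share). Contributing is weakly dominant for j when that share is at least 1/3.1 = 0.3226, and contributing 0 is dominant otherwise.
The shares above 0.3226 belong to Noor and Cora, contributing 45 each; the remaining 3 contribute 0. Total contributed: 90.
The shared codebase effort pays out 3.1 × 90 = 279.00 in total (split across the unequal shares, but the aggregate is all that matters for the group sum).
The 3 free-riders keep 45 each, adding 135. Group total = 135 + 279.00 = 414.00.

414.00 hours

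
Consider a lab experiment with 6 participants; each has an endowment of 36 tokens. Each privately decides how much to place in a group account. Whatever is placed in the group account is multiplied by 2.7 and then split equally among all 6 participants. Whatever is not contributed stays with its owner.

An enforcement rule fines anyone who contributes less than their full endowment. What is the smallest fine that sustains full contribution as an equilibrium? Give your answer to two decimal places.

19.80 tokens

Given the others contribute fully, the best deviation is to contribute 0 (any partial contribution still incurs the fine and gives up units whose private return 0.4500 is below 1).
Deviating from 36 to 0 saves 36 tokens but forfeits the deviator's share of the drop in the group account: 2.7/6 × 36 = 16.20.
So the deviation gain is 36 − 16.20 = 19.80, and the fine must be at least 19.80 tokens to wipe it out.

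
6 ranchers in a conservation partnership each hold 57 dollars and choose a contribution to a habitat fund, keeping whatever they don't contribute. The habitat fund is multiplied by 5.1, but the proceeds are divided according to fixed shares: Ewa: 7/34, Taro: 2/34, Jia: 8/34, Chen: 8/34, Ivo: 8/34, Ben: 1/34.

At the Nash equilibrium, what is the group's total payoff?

Player j's private return per contributed unit is 5.1 × (j's share). Contributing is weakly dominant for j when that share is at least 1/5.1 = 0.1961, and contributing 0 is dominant otherwise.
Ewa, Jia, Chen and Ivo clear that bar, contributing 57 each; the remaining 2 contribute 0. Total contributed: 228.
The habitat fund pays out 5.1 × 228 = 1162.80 in total (split across the unequal shares, but the aggregate is all that matters for the group sum).
The 2 free-riders keep 57 each, adding 114. Group total = 114 + 1162.80 = 1276.80.

1276.80 dollars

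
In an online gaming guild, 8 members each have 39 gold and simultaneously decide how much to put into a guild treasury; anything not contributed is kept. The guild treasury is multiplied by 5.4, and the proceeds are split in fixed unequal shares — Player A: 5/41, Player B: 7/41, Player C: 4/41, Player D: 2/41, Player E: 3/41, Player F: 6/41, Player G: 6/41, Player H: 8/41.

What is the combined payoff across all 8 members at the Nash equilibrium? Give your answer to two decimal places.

483.60 gold

Player j's private return per contributed unit is 5.4 × (j's share). Contributing is weakly dominant for j when that share is at least 1/5.4 = 0.1852, and contributing 0 is dominant otherwise.
The only share above 0.1852 is Player H's 8/41, contributing 39; the remaining 7 contribute 0. Total contributed: 39.
The guild treasury pays out 5.4 × 39 = 210.60 in total (split across the unequal shares, but the aggregate is all that matters for the group sum).
The 7 free-riders keep 39 each, adding 273. Group total = 273 + 210.60 = 483.60.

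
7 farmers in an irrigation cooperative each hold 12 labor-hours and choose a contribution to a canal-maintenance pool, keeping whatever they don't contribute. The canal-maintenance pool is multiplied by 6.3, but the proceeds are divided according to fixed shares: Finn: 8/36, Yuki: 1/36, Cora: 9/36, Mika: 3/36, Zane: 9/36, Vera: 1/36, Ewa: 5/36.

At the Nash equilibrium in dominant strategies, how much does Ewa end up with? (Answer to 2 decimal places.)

43.50 labor-hours

A player with share s gets back 6.3·s per unit contributed, so full contribution is dominant for anyone with s > 1/6.3 = 0.1587 and zero contribution is dominant for anyone below.
The shares above 0.1587 belong to Finn, Cora and Zane, contributing 12 each; the remaining 4 contribute 0. Total contributed: 36.
Ewa keeps 12 and receives 6.3 × 36 × 5/36 = 31.50 from the canal-maintenance pool, for a payoff of 43.50.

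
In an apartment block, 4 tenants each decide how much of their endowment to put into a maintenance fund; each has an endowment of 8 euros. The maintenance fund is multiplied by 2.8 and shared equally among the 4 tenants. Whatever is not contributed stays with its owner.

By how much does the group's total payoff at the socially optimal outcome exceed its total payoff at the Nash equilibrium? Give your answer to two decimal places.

Each contributed unit returns 2.8/4 = 0.7000 to its contributor — below 1 — so contributing 0 is dominant for every player. At the Nash equilibrium everyone keeps their 8, and the group total is 4 × 8 = 32.
Each contributed unit returns 2.800 to the group as a whole (0.7000 to each of 4 players), which exceeds 1, so the social optimum is full contribution: group total = 2.800 × 32 = 89.60.
Efficiency loss = 89.60 − 32 = 57.60.

57.60 euros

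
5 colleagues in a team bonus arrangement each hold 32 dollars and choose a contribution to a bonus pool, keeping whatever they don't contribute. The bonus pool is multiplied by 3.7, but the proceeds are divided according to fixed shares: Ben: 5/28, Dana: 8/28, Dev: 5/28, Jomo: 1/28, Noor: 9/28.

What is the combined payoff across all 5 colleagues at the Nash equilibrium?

332.80 dollars

Player j's private return per contributed unit is 3.7 × (j's share). Contributing is weakly dominant for j when that share is at least 1/3.7 = 0.2703, and contributing 0 is dominant otherwise.
Dana and Noor clear that bar, contributing 32 each; the remaining 3 contribute 0. Total contributed: 64.
The bonus pool pays out 3.7 × 64 = 236.80 in total (split across the unequal shares, but the aggregate is all that matters for the group sum).
The 3 free-riders keep 32 each, adding 96. Group total = 96 + 236.80 = 332.80.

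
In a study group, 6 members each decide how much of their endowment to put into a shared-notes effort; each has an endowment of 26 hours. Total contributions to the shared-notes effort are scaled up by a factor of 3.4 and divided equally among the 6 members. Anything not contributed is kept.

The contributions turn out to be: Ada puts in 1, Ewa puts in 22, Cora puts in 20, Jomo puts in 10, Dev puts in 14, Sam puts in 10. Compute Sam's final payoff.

59.63 hours

Total contributed: 1 + 22 + 20 + 10 + 14 + 10 = 77.
Each receives 3.4 × 77 / 6 = 43.63 from the shared-notes effort.
Sam keeps 26 − 10 = 16, so Sam's payoff is 16 + 43.63 = 59.63.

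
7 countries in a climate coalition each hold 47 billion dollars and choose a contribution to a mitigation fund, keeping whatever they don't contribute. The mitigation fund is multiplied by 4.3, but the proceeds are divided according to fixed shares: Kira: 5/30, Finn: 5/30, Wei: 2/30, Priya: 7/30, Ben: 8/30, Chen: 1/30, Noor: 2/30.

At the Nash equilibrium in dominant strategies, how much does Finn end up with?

114.37 billion dollars

Each unit j contributes comes back to j as 4.3 × (j's share), so j prefers to contribute only if that share exceeds 1/4.3 = 0.2326; otherwise keeping the unit dominates.
The shares above 0.2326 belong to Priya and Ben, contributing 47 each; the remaining 5 contribute 0. Total contributed: 94.
Finn keeps 47 and receives 4.3 × 94 × 5/30 = 67.37 from the mitigation fund, for a payoff of 114.37.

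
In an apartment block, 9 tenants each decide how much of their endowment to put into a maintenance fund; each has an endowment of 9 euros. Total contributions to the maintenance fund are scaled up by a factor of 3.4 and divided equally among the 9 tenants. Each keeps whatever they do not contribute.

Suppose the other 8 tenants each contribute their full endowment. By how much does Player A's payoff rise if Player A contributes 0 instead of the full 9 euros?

Switching from a contribution of 9 to 0 lets Player A keep an extra 9 euros, but lowers the maintenance fund by 9, which costs Player A their own share of that drop: 3.4/9 × 9 = 3.40.
Net gain = 9 − 3.40 = 5.60. The private return per contributed unit (0.3778) is below 1, so free-riding is indeed the best response regardless of what the others do.

5.60 euros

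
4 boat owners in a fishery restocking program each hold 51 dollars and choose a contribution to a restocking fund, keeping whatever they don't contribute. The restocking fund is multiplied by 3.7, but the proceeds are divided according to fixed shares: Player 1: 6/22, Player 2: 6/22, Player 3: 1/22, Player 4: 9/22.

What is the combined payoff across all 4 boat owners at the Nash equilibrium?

617.10 dollars

A player with share s gets back 3.7·s per unit contributed, so full contribution is dominant for anyone with s > 1/3.7 = 0.2703 and zero contribution is dominant for anyone below.
Player 1, Player 2 and Player 4 clear that bar, contributing 51 each; the remaining 1 contribute 0. Total contributed: 153.
The restocking fund pays out 3.7 × 153 = 566.10 in total (split across the unequal shares, but the aggregate is all that matters for the group sum).
The 1 free-riders keep 51 each, adding 51. Group total = 51 + 566.10 = 617.10.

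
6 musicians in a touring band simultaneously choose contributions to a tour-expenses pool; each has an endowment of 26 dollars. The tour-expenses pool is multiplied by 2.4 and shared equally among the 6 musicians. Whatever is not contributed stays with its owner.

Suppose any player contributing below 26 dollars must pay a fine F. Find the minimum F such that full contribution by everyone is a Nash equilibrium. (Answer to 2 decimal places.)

Given the others contribute fully, the best deviation is to contribute 0 (any partial contribution still incurs the fine and gives up units whose private return 0.4000 is below 1).
Deviating from 26 to 0 saves 26 dollars but forfeits the deviator's share of the drop in the tour-expenses pool: 2.4/6 × 26 = 10.40.
So the deviation gain is 26 − 10.40 = 15.60, and the fine must be at least 15.60 dollars to wipe it out.

15.60 dollars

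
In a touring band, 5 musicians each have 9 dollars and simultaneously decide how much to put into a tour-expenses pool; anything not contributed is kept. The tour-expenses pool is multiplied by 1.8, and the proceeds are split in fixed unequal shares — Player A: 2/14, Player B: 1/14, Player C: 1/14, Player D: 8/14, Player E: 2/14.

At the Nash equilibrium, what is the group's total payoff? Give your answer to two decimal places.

52.20 dollars

A player with share s gets back 1.8·s per unit contributed, so full contribution is dominant for anyone with s > 1/1.8 = 0.5556 and zero contribution is dominant for anyone below.
Player D alone (share 8/14) is above the threshold, contributing 9; the remaining 4 contribute 0. Total contributed: 9.
The tour-expenses pool pays out 1.8 × 9 = 16.20 in total (split across the unequal shares, but the aggregate is all that matters for the group sum).
The 4 free-riders keep 9 each, adding 36. Group total = 36 + 16.20 = 52.20.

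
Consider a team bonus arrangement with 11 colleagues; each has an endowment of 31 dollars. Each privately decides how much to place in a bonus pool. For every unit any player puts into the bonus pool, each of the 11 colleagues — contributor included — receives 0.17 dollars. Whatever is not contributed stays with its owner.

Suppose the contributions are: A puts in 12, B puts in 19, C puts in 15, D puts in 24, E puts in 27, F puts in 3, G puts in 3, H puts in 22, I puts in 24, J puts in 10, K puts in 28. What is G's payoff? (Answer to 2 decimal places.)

Total contributed: 12 + 19 + 15 + 24 + 27 + 3 + 3 + 22 + 24 + 10 + 28 = 187.
Each receives 0.17 × 187 = 31.79 from the bonus pool.
G keeps 31 − 3 = 28, so G's payoff is 28 + 31.79 = 59.79.

59.79 dollars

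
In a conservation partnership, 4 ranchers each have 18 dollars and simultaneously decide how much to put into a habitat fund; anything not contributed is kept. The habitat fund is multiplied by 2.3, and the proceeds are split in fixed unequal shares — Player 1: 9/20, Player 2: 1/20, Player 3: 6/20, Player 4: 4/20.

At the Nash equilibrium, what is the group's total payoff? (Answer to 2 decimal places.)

95.40 dollars

Player j's private return per contributed unit is 2.3 × (j's share). Contributing is weakly dominant for j when that share is at least 1/2.3 = 0.4348, and contributing 0 is dominant otherwise.
Player 1 alone (share 9/20) is above the threshold, contributing 18; the remaining 3 contribute 0. Total contributed: 18.
The habitat fund pays out 2.3 × 18 = 41.40 in total (split across the unequal shares, but the aggregate is all that matters for the group sum).
The 3 free-riders keep 18 each, adding 54. Group total = 54 + 41.40 = 95.40.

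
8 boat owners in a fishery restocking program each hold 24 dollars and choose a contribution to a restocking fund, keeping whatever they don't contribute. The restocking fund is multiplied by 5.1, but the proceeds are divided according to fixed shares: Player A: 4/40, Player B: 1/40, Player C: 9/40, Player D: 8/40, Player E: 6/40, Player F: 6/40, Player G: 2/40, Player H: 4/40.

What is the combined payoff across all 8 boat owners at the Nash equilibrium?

A player with share s gets back 5.1·s per unit contributed, so full contribution is dominant for anyone with s > 1/5.1 = 0.1961 and zero contribution is dominant for anyone below.
Player C and Player D are above the threshold, contributing 24 each; the remaining 6 contribute 0. Total contributed: 48.
The restocking fund pays out 5.1 × 48 = 244.80 in total (split across the unequal shares, but the aggregate is all that matters for the group sum).
The 6 free-riders keep 24 each, adding 144. Group total = 144 + 244.80 = 388.80.

388.80 dollars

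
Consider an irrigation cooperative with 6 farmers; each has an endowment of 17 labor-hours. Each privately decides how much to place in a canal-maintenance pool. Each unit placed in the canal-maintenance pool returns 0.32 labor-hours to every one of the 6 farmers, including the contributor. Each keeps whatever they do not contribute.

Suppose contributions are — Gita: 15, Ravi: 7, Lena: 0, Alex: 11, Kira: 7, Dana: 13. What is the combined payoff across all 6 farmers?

Total contributed: 15 + 7 + 0 + 11 + 7 + 13 = 53; total kept: 6 × 17 − 53 = 49.
The canal-maintenance pool pays out 0.32 × 6 × 53 = 101.76 in aggregate.
Group total = 49 + 101.76 = 150.76.

150.76 labor-hours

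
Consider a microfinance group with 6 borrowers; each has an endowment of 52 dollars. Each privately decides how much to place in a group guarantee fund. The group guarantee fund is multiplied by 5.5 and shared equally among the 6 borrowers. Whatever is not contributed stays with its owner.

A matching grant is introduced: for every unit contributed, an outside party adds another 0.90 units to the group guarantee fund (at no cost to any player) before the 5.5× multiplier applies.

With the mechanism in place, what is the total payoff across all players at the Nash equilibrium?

With the mechanism, a contributed unit returns 5.5 × 1.90 / 6 = 1.7417 per unit of net cost to the contributor — now above 1 — so contributing fully is weakly dominant for every player.
At the Nash equilibrium everyone contributes 52. Group total payoff = 5.5 × 1.90 × 312 = 3260.40.

3260.40 dollars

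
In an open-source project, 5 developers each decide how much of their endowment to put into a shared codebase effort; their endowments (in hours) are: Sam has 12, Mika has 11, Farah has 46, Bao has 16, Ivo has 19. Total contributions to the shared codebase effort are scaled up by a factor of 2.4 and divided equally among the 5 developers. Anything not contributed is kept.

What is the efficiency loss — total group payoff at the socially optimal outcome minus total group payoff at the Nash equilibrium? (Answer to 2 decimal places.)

145.60 hours

The private return per contributed unit is 2.4/5 = 0.4800 < 1 for every player regardless of endowment, so the Nash equilibrium is zero contribution and the group total is Σ E_j = 12 + 11 + 46 + 16 + 19 = 104.
Each contributed unit returns 2.400 to the group, so the social optimum is full contribution by everyone: group total = 2.400 × 104 = 249.60.
Efficiency loss = (2.400 − 1) × 104 = 145.60.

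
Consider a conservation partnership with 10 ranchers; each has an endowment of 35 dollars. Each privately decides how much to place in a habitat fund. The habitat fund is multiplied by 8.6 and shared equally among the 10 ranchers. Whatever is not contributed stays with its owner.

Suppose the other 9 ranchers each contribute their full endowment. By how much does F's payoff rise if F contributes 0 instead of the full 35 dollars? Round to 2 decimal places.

4.90 dollars

Switching from a contribution of 35 to 0 lets F keep an extra 35 dollars, but lowers the habitat fund by 35, which costs F their own share of that drop: 8.6/10 × 35 = 30.10.
Net gain = 35 − 30.10 = 4.90. The private return per contributed unit (0.8600) is below 1, so free-riding is indeed the best response regardless of what the others do.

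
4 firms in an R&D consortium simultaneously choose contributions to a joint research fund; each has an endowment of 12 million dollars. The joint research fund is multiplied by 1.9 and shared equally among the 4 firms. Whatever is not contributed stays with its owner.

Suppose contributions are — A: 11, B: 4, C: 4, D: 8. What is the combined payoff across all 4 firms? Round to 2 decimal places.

72.30 million dollars

Total contributed: 11 + 4 + 4 + 8 = 27; total kept: 4 × 12 − 27 = 21.
The joint research fund pays out 1.9 × 27 = 51.30 in aggregate.
Group total = 21 + 51.30 = 72.30.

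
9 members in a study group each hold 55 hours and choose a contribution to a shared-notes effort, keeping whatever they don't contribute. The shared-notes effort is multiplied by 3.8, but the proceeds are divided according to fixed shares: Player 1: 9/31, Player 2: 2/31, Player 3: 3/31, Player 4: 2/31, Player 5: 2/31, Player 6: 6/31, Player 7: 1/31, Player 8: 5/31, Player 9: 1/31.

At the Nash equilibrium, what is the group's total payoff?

Each unit j contributes comes back to j as 3.8 × (j's share), so j prefers to contribute only if that share exceeds 1/3.8 = 0.2632; otherwise keeping the unit dominates.
Player 1 alone (share 9/31) is above the threshold, contributing 55; the remaining 8 contribute 0. Total contributed: 55.
The shared-notes effort pays out 3.8 × 55 = 209.00 in total (split across the unequal shares, but the aggregate is all that matters for the group sum).
The 8 free-riders keep 55 each, adding 440. Group total = 440 + 209.00 = 649.00.

649.00 hours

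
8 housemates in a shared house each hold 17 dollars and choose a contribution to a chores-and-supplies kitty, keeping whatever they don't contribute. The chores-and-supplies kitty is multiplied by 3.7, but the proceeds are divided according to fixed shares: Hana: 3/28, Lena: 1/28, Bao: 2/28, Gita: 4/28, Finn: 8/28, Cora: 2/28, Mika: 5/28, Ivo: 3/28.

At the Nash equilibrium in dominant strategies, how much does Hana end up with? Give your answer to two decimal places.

23.74 dollars

Player j's private return per contributed unit is 3.7 × (j's share). Contributing is weakly dominant for j when that share is at least 1/3.7 = 0.2703, and contributing 0 is dominant otherwise.
Only Finn (8/28) clears that bar, contributing 17; the remaining 7 contribute 0. Total contributed: 17.
Hana keeps 17 and receives 3.7 × 17 × 3/28 = 6.74 from the chores-and-supplies kitty, for a payoff of 23.74.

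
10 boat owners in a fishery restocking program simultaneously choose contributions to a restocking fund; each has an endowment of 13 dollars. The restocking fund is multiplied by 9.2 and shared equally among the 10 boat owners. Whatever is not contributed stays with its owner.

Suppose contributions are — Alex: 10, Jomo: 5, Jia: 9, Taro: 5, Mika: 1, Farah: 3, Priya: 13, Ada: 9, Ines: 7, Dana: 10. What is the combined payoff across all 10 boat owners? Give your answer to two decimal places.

Total contributed: 10 + 5 + 9 + 5 + 1 + 3 + 13 + 9 + 7 + 10 = 72; total kept: 10 × 13 − 72 = 58.
The restocking fund pays out 9.2 × 72 = 662.40 in aggregate.
Group total = 58 + 662.40 = 720.40.

720.40 dollars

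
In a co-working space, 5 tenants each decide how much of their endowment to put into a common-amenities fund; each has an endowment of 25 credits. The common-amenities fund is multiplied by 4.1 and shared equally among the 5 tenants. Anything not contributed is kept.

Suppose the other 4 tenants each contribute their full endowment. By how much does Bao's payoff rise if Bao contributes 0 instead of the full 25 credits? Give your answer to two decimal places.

4.50 credits

Switching from a contribution of 25 to 0 lets Bao keep an extra 25 credits, but lowers the common-amenities fund by 25, which costs Bao their own share of that drop: 4.1/5 × 25 = 20.50.
Net gain = 25 − 20.50 = 4.50. The private return per contributed unit (0.8200) is below 1, so free-riding is indeed the best response regardless of what the others do.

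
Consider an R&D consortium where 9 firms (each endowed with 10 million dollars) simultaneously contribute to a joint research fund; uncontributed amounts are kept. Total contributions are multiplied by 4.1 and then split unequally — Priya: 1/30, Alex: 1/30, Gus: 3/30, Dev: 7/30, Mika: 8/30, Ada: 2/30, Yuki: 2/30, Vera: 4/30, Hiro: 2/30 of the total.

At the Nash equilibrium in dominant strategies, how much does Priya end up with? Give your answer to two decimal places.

11.37 million dollars

Player j's private return per contributed unit is 4.1 × (j's share). Contributing is weakly dominant for j when that share is at least 1/4.1 = 0.2439, and contributing 0 is dominant otherwise.
Mika alone (share 8/30) is above the threshold, contributing 10; the remaining 8 contribute 0. Total contributed: 10.
Priya keeps 10 and receives 4.1 × 10 × 1/30 = 1.37 from the joint research fund, for a payoff of 11.37.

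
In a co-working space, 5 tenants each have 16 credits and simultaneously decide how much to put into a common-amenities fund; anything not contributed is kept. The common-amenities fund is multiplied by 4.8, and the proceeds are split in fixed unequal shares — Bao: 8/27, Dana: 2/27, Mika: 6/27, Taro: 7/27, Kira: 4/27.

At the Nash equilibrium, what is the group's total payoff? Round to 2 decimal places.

For player j, contributing a unit is worthwhile iff 4.8 × (j's share) ≥ 1, i.e. iff j's share is at least 0.2083.
Bao, Mika and Taro clear that bar, contributing 16 each; the remaining 2 contribute 0. Total contributed: 48.
The common-amenities fund pays out 4.8 × 48 = 230.40 in total (split across the unequal shares, but the aggregate is all that matters for the group sum).
The 2 free-riders keep 16 each, adding 32. Group total = 32 + 230.40 = 262.40.

262.40 credits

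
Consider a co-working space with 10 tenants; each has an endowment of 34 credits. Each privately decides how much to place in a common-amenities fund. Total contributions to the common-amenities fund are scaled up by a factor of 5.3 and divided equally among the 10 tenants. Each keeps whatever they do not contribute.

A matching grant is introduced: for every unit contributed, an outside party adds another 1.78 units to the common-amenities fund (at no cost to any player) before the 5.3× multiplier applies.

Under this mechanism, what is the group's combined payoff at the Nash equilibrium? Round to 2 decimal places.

The effective private return per unit is now 5.3 × 2.78 / 10 = 1.4734 > 1, so every player's dominant strategy flips to full contribution.
At the Nash equilibrium everyone contributes 34. Group total payoff = 5.3 × 2.78 × 340 = 5009.56.

5009.56 credits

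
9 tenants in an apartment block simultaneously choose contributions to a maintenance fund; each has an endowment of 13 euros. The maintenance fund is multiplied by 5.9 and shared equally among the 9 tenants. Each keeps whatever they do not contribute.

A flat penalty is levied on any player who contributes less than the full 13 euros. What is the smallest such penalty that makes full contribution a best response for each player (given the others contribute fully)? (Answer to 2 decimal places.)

Given the others contribute fully, the best deviation is to contribute 0 (any partial contribution still incurs the fine and gives up units whose private return 0.6556 is below 1).
Deviating from 13 to 0 saves 13 euros but forfeits the deviator's share of the drop in the maintenance fund: 5.9/9 × 13 = 8.52.
So the deviation gain is 13 − 8.52 = 4.48, and the fine must be at least 4.48 euros to wipe it out.

4.48 euros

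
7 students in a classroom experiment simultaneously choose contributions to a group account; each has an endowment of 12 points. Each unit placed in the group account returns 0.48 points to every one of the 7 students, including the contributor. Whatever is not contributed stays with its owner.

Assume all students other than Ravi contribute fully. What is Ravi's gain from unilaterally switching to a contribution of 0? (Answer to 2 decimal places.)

6.24 points

Switching from a contribution of 12 to 0 lets Ravi keep an extra 12 points, but lowers the group account by 12, which costs Ravi their own share of that drop: 0.48 × 12 = 5.76.
Net gain = 12 − 5.76 = 6.24. The private return per contributed unit (0.48) is below 1, so free-riding is indeed the best response regardless of what the others do.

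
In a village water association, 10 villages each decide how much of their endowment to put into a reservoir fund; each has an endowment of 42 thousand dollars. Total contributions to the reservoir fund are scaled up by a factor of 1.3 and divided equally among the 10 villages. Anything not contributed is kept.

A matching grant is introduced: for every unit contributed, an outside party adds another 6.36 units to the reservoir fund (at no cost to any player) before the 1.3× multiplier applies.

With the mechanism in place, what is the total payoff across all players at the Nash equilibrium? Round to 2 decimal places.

420.00 thousand dollars

The effective private return is 1.3 × 7.36 / 10 = 0.9568, which is still under 1, so the mechanism doesn't change anyone's dominant strategy: zero contribution.
Everyone keeps their endowment and the group total is 10 × 42 = 420.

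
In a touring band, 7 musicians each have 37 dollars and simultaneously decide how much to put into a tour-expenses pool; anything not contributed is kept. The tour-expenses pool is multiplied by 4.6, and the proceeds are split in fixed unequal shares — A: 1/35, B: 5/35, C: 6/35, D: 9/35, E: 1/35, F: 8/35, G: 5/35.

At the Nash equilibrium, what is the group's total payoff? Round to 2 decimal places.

A player with share s gets back 4.6·s per unit contributed, so full contribution is dominant for anyone with s > 1/4.6 = 0.2174 and zero contribution is dominant for anyone below.
D and F clear that bar, contributing 37 each; the remaining 5 contribute 0. Total contributed: 74.
The tour-expenses pool pays out 4.6 × 74 = 340.40 in total (split across the unequal shares, but the aggregate is all that matters for the group sum).
The 5 free-riders keep 37 each, adding 185. Group total = 185 + 340.40 = 525.40.

525.40 dollars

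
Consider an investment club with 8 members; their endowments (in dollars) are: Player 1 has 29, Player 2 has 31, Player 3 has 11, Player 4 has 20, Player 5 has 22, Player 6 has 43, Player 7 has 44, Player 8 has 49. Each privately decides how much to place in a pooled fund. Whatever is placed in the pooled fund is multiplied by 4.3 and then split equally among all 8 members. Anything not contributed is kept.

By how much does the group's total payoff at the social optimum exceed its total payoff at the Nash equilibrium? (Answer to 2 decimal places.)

821.70 dollars

The private return per contributed unit is 4.3/8 = 0.5375 < 1 for every player regardless of endowment, so the Nash equilibrium is zero contribution and the group total is Σ E_j = 29 + 31 + 11 + 20 + 22 + 43 + 44 + 49 = 249.
Each contributed unit returns 4.300 to the group, so the social optimum is full contribution by everyone: group total = 4.300 × 249 = 1070.70.
Efficiency loss = (4.300 − 1) × 249 = 821.70.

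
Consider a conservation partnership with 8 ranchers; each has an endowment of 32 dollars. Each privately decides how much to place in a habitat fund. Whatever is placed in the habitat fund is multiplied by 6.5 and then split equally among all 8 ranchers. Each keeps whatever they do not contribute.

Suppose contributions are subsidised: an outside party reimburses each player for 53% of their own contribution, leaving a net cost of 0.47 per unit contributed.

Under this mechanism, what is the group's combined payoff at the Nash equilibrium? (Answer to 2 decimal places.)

The effective private return per unit is now (6.5/8) / 0.47 = 1.7287 > 1, so every player's dominant strategy flips to full contribution.
So the Nash equilibrium is full contribution by all 8; the group earns 8 × (32 × 0.53 + 6.5 × 32) = 1799.68.

1799.68 dollars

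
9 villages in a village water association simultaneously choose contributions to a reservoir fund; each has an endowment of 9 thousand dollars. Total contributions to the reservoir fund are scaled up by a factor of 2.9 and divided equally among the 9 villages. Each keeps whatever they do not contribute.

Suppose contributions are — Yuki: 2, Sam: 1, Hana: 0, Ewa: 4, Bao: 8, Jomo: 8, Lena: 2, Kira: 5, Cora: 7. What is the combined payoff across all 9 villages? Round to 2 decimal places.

Total contributed: 2 + 1 + 0 + 4 + 8 + 8 + 2 + 5 + 7 = 37; total kept: 9 × 9 − 37 = 44.
The reservoir fund pays out 2.9 × 37 = 107.30 in aggregate.
Group total = 44 + 107.30 = 151.30.

151.30 thousand dollars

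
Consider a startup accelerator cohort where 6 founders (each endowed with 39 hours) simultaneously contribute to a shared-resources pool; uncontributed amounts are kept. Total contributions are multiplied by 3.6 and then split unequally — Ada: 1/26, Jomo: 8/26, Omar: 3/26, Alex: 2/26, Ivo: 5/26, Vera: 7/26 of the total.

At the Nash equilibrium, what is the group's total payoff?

Each unit j contributes comes back to j as 3.6 × (j's share), so j prefers to contribute only if that share exceeds 1/3.6 = 0.2778; otherwise keeping the unit dominates.
The only share above 0.2778 is Jomo's 8/26, contributing 39; the remaining 5 contribute 0. Total contributed: 39.
The shared-resources pool pays out 3.6 × 39 = 140.40 in total (split across the unequal shares, but the aggregate is all that matters for the group sum).
The 5 free-riders keep 39 each, adding 195. Group total = 195 + 140.40 = 335.40.

335.40 hours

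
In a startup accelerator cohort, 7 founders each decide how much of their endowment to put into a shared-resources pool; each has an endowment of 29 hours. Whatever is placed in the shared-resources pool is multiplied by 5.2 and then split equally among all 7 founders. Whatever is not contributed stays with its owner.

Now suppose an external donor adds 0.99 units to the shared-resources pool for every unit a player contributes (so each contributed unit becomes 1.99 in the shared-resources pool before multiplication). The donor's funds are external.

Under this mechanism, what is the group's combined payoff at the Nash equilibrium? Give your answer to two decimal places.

With the mechanism, a contributed unit returns 5.2 × 1.99 / 7 = 1.4783 per unit of net cost to the contributor — now above 1 — so contributing fully is weakly dominant for every player.
At the Nash equilibrium everyone contributes 29. Group total payoff = 5.2 × 1.99 × 203 = 2100.64.

2100.64 hours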